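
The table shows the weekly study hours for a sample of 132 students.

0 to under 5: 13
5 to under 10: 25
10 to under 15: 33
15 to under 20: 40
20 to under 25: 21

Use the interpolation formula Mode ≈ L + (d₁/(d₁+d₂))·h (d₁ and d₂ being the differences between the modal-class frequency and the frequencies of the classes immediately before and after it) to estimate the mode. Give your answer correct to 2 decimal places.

Modal class: 15 to under 20 (highest frequency 40).
d₁ = 40 − 33 = 7, d₂ = 40 − 21 = 19
Mode ≈ 15 + (7/(7+19)) × 5 = 15 + 1.3462 = 16.3462

16.35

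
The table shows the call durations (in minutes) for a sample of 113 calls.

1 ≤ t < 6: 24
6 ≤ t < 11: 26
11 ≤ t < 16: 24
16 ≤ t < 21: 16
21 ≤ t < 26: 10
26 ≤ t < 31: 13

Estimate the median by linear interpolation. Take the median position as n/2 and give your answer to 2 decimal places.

Cumulative frequencies: 24, 50, 74, 90, 100, 113
n = 113; position = n/2 = 56.5.
This falls in the class 11 ≤ t < 16: L = 11, F = 50, f = 24, h = 5.
Median ≈ 11 + ((56.5 − 50) / 24) × 5 = 12.3542

12.35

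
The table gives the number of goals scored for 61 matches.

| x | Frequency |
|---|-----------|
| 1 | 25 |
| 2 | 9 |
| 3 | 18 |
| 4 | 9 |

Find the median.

Cumulative frequencies: 25, 34, 52, 61
n = 61, so the median is the value in position (n+1)/2 = 31.
Position 31 falls at value 2.

2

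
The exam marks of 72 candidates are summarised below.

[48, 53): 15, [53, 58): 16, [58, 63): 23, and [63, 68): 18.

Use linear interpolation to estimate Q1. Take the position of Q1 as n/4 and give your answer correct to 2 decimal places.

Cumulative frequencies: 15, 31, 54, 72
n = 72; position = n/4 = 18.
This falls in the class [53, 58): L = 53, F = 15, f = 16, h = 5.
Lower quartile ≈ 53 + ((18 − 15) / 16) × 5 = 53.9375

53.94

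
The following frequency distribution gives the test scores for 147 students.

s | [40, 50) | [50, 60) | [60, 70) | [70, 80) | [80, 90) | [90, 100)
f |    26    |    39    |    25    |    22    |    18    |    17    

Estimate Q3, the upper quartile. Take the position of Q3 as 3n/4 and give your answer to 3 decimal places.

79.205

Cumulative frequencies: 26, 65, 90, 112, 130, 147
n = 147; position = 3n/4 = 110.25.
This falls in the class [70, 80): L = 70, F = 90, f = 22, h = 10.
Upper quartile ≈ 70 + ((110.25 − 90) / 22) × 10 = 79.2045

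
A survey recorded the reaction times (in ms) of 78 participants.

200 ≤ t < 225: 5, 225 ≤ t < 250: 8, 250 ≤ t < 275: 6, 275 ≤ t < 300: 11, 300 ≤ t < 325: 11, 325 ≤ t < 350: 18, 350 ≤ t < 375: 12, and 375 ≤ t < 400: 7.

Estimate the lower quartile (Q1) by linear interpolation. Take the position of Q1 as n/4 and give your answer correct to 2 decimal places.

276.14

Cumulative frequencies: 5, 13, 19, 30, 41, 59, 71, 78
n = 78; position = n/4 = 19.5.
This falls in the class 275 ≤ t < 300: L = 275, F = 19, f = 11, h = 25.
Lower quartile ≈ 275 + ((19.5 − 19) / 11) × 25 = 276.1364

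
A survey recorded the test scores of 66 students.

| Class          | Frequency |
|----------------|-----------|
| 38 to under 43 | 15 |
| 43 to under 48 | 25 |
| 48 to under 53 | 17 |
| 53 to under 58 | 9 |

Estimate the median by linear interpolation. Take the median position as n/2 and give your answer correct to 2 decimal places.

Cumulative frequencies: 15, 40, 57, 66
n = 66; position = n/2 = 33.
This falls in the class 43 to under 48: L = 43, F = 15, f = 25, h = 5.
Median ≈ 43 + ((33 − 15) / 25) × 5 = 46.6000

46.60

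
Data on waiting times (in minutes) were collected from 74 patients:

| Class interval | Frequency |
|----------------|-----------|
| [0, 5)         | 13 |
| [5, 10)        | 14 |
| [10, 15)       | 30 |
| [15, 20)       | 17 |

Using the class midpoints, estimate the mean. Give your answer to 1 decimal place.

Midpoints: 2.5, 7.5, 12.5, 17.5
Σfm = 13×2.5 + 14×7.5 + 30×12.5 + 17×17.5 = 810
n = Σf = 74
Mean = 810 / 74 = 10.9459

10.9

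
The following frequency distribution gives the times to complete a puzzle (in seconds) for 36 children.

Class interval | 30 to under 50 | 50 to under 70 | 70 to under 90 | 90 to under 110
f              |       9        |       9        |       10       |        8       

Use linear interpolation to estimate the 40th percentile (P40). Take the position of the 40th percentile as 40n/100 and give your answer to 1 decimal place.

62.0

Cumulative frequencies: 9, 18, 28, 36
n = 36; position = 40n/100 = 14.4.
This falls in the class 50 to under 70: L = 50, F = 9, f = 9, h = 20.
40th percentile ≈ 50 + ((14.4 − 9) / 9) × 20 = 62.0000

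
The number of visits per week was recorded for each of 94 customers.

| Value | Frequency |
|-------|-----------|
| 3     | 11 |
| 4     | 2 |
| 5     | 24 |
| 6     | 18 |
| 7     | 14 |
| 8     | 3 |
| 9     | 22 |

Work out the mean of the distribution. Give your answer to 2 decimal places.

Values: 3, 4, 5, 6, 7, 8, 9
Σfx = 11×3 + 2×4 + 24×5 + 18×6 + 14×7 + 3×8 + 22×9 = 589
n = Σf = 94
Mean = 589 / 94 = 6.2660

6.27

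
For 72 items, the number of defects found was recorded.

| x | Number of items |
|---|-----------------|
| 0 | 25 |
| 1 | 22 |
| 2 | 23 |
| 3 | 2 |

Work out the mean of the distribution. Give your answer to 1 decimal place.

1.0

Values: 0, 1, 2, 3
Σfx = 25×0 + 22×1 + 23×2 + 2×3 = 74
n = Σf = 72
Mean = 74 / 72 = 1.0278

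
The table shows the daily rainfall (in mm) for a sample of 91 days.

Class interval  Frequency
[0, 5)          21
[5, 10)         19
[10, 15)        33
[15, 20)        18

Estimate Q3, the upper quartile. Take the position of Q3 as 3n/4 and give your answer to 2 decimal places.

Cumulative frequencies: 21, 40, 73, 91
n = 91; position = 3n/4 = 68.25.
This falls in the class [10, 15): L = 10, F = 40, f = 33, h = 5.
Upper quartile ≈ 10 + ((68.25 − 40) / 33) × 5 = 14.2803

14.28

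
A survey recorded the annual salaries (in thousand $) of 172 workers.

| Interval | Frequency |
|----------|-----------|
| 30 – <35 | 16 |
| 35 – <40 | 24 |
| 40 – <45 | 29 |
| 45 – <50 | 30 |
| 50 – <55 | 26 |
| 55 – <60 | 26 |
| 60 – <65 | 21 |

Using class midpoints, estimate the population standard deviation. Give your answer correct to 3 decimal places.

Midpoints: 32.5, 37.5, 42.5, 47.5, 52.5, 57.5, 62.5
n = 172, Σfm = 8250, mean = 47.9651
Σfm² = 410375
Σf(m − x̄)² = Σfm² − (Σfm)²/n = 410375 − 8250²/172 = 14662.7907
Population variance = 14662.7907 / 172 = 85.2488
Standard deviation = √85.2488 = 9.2330

9.233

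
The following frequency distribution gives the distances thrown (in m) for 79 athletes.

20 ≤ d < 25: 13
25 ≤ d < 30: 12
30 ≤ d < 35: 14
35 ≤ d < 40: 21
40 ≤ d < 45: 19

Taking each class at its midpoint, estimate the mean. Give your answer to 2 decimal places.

Midpoints: 22.5, 27.5, 32.5, 37.5, 42.5
Σfm = 13×22.5 + 12×27.5 + 14×32.5 + 21×37.5 + 19×42.5 = 2672.5
n = Σf = 79
Mean = 2672.5 / 79 = 33.8291

33.83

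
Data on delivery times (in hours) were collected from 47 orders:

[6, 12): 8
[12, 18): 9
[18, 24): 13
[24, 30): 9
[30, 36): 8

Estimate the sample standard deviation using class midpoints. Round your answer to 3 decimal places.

8.011

Midpoints: 9, 15, 21, 27, 33
n = 47, Σfm = 987, mean = 21.0000
Σfm² = 23679
Σf(m − x̄)² = Σfm² − (Σfm)²/n = 23679 − 987²/47 = 2952.0000
Sample variance = 2952.0000 / 46 = 64.1739
Standard deviation = √64.1739 = 8.0109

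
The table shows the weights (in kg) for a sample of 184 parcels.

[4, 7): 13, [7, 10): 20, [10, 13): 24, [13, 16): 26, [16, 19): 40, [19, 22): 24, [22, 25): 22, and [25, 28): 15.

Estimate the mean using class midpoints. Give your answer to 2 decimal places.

16.31

Midpoints: 5.5, 8.5, 11.5, 14.5, 17.5, 20.5, 23.5, 26.5
Σfm = 13×5.5 + 20×8.5 + 24×11.5 + 26×14.5 + 40×17.5 + 24×20.5 + 22×23.5 + 15×26.5 = 3001
n = Σf = 184
Mean = 3001 / 184 = 16.3098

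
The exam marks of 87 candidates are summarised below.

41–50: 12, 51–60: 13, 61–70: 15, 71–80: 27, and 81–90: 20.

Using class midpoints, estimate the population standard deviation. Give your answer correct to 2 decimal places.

13.46

Midpoints: 45.5, 55.5, 65.5, 75.5, 85.5
n = 87, Σfm = 5998.5, mean = 68.9483
Σfm² = 429351.75
Σf(m − x̄)² = Σfm² − (Σfm)²/n = 429351.75 − 5998.5²/87 = 15765.5172
Population variance = 15765.5172 / 87 = 181.2128
Standard deviation = √181.2128 = 13.4615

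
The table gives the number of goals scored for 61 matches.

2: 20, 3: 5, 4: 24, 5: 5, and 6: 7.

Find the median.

Cumulative frequencies: 20, 25, 49, 54, 61
n = 61, so the median is the value in position (n+1)/2 = 31.
Position 31 falls at value 4.

4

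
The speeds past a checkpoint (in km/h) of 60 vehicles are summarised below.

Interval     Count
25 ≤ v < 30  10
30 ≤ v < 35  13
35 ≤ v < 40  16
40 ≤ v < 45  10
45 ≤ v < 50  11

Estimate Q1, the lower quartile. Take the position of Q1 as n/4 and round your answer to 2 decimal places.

31.92

Cumulative frequencies: 10, 23, 39, 49, 60
n = 60; position = n/4 = 15.
This falls in the class 30 ≤ v < 35: L = 30, F = 10, f = 13, h = 5.
Lower quartile ≈ 30 + ((15 − 10) / 13) × 5 = 31.9231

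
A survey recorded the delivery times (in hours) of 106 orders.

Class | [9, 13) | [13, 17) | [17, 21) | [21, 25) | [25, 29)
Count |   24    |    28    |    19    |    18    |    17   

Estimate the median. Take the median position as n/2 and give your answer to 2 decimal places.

Cumulative frequencies: 24, 52, 71, 89, 106
n = 106; position = n/2 = 53.
This falls in the class [17, 21): L = 17, F = 52, f = 19, h = 4.
Median ≈ 17 + ((53 − 52) / 19) × 4 = 17.2105

17.21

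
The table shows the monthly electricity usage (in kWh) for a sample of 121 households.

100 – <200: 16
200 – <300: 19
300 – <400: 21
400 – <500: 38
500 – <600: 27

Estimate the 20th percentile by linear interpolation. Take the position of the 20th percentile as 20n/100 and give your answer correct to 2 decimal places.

243.16

Cumulative frequencies: 16, 35, 56, 94, 121
n = 121; position = 20n/100 = 24.2.
This falls in the class 200 – <300: L = 200, F = 16, f = 19, h = 100.
20th percentile ≈ 200 + ((24.2 − 16) / 19) × 100 = 243.1579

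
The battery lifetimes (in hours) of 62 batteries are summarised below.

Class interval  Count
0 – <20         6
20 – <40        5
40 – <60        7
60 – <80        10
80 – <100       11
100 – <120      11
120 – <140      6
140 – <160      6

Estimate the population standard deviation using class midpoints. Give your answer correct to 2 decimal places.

Midpoints: 10, 30, 50, 70, 90, 110, 130, 150
n = 62, Σfm = 5140, mean = 82.9032
Σfm² = 530200
Σf(m − x̄)² = Σfm² − (Σfm)²/n = 530200 − 5140²/62 = 104077.4194
Population variance = 104077.4194 / 62 = 1678.6681
Standard deviation = √1678.6681 = 40.9716

40.97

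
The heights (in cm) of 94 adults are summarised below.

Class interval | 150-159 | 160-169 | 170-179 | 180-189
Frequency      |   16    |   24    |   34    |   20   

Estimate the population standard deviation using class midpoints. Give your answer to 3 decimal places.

Midpoints: 154.5, 164.5, 174.5, 184.5
n = 94, Σfm = 16043, mean = 170.6702
Σfm² = 2747483.5
Σf(m − x̄)² = Σfm² − (Σfm)²/n = 2747483.5 − 16043²/94 = 9421.2766
Population variance = 9421.2766 / 94 = 100.2263
Standard deviation = √100.2263 = 10.0113

10.011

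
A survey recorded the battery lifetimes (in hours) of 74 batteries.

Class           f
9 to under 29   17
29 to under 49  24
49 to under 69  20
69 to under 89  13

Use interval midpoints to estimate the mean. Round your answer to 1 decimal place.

46.8

Midpoints: 19, 39, 59, 79
Σfm = 17×19 + 24×39 + 20×59 + 13×79 = 3466
n = Σf = 74
Mean = 3466 / 74 = 46.8378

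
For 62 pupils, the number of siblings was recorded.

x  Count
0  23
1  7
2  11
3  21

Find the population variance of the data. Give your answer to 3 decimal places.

Values: 0, 1, 2, 3
n = 62, Σfx = 92, mean = 1.4839
Σfx² = 240
Σf(x − x̄)² = Σfx² − (Σfx)²/n = 240 − 92²/62 = 103.4839
Population variance = 103.4839 / 62 = 1.6691

1.669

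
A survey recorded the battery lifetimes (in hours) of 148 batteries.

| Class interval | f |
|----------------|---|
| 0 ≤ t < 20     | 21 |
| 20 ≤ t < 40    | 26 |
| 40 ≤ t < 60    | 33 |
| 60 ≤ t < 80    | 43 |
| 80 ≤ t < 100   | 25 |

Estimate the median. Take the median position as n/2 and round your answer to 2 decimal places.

56.36

Cumulative frequencies: 21, 47, 80, 123, 148
n = 148; position = n/2 = 74.
This falls in the class 40 ≤ t < 60: L = 40, F = 47, f = 33, h = 20.
Median ≈ 40 + ((74 − 47) / 33) × 20 = 56.3636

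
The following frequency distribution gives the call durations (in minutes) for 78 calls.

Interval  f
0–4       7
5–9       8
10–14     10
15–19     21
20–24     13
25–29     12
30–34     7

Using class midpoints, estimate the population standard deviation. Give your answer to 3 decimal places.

Midpoints: 2, 7, 12, 17, 22, 27, 32
n = 78, Σfm = 1381, mean = 17.7051
Σfm² = 30137
Σf(m − x̄)² = Σfm² − (Σfm)²/n = 30137 − 1381²/78 = 5686.2179
Population variance = 5686.2179 / 78 = 72.9002
Standard deviation = √72.9002 = 8.5382

8.538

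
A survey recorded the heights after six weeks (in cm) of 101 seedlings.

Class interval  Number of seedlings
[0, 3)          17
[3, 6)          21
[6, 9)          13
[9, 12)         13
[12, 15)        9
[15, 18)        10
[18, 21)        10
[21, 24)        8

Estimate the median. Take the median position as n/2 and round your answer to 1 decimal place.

Cumulative frequencies: 17, 38, 51, 64, 73, 83, 93, 101
n = 101; position = n/2 = 50.5.
This falls in the class [6, 9): L = 6, F = 38, f = 13, h = 3.
Median ≈ 6 + ((50.5 − 38) / 13) × 3 = 8.8846

8.9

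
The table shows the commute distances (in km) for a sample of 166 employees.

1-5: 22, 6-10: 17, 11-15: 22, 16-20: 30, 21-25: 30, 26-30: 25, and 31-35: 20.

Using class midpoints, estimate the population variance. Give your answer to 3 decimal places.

89.766

Midpoints: 3, 8, 13, 18, 23, 28, 33
n = 166, Σfm = 3078, mean = 18.5422
Σfm² = 71974
Σf(m − x̄)² = Σfm² − (Σfm)²/n = 71974 − 3078²/166 = 14901.2048
Population variance = 14901.2048 / 166 = 89.7663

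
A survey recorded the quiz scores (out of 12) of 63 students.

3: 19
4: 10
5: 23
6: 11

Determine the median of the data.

5

Cumulative frequencies: 19, 29, 52, 63
n = 63, so the median is the value in position (n+1)/2 = 32.
Position 32 falls at value 5.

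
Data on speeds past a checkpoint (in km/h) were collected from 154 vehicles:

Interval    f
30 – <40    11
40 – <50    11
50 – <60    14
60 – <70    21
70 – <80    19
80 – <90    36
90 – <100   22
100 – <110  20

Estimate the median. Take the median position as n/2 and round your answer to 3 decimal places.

Cumulative frequencies: 11, 22, 36, 57, 76, 112, 134, 154
n = 154; position = n/2 = 77.
This falls in the class 80 – <90: L = 80, F = 76, f = 36, h = 10.
Median ≈ 80 + ((77 − 76) / 36) × 10 = 80.2778

80.278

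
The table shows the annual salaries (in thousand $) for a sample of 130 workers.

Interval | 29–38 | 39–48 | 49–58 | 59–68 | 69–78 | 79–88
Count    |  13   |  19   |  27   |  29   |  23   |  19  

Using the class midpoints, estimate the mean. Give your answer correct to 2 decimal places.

60.19

Midpoints: 33.5, 43.5, 53.5, 63.5, 73.5, 83.5
Σfm = 13×33.5 + 19×43.5 + 27×53.5 + 29×63.5 + 23×73.5 + 19×83.5 = 7825
n = Σf = 130
Mean = 7825 / 130 = 60.1923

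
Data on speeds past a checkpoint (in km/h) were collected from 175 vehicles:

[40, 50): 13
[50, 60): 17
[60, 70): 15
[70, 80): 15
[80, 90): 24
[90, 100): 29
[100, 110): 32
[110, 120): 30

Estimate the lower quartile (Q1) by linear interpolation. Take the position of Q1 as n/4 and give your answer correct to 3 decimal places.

Cumulative frequencies: 13, 30, 45, 60, 84, 113, 145, 175
n = 175; position = n/4 = 43.75.
This falls in the class [60, 70): L = 60, F = 30, f = 15, h = 10.
Lower quartile ≈ 60 + ((43.75 − 30) / 15) × 10 = 69.1667

69.167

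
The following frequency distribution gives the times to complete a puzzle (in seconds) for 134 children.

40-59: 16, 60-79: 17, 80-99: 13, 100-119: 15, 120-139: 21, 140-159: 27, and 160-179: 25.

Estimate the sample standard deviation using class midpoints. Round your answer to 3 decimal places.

Midpoints: 49.5, 69.5, 89.5, 109.5, 129.5, 149.5, 169.5
n = 134, Σfm = 15773, mean = 117.7090
Σfm² = 2079193.5
Σf(m − x̄)² = Σfm² − (Σfm)²/n = 2079193.5 − 15773²/134 = 222570.1493
Sample variance = 222570.1493 / 133 = 1673.4598
Standard deviation = √1673.4598 = 40.9079

40.908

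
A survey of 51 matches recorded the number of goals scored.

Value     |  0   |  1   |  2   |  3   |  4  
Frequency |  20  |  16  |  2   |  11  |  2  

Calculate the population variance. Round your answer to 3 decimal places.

Values: 0, 1, 2, 3, 4
n = 51, Σfx = 61, mean = 1.1961
Σfx² = 155
Σf(x − x̄)² = Σfx² − (Σfx)²/n = 155 − 61²/51 = 82.0392
Population variance = 82.0392 / 51 = 1.6086

1.609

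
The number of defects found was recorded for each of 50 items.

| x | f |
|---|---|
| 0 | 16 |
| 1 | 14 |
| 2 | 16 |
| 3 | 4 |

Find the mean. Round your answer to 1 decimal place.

1.2

Values: 0, 1, 2, 3
Σfx = 16×0 + 14×1 + 16×2 + 4×3 = 58
n = Σf = 50
Mean = 58 / 50 = 1.1600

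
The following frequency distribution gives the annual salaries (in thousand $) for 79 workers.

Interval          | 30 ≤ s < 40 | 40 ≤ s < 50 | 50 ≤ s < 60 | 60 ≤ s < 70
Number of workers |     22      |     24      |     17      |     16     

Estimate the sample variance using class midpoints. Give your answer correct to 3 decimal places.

Midpoints: 35, 45, 55, 65
n = 79, Σfm = 3825, mean = 48.4177
Σfm² = 194575
Σf(m − x̄)² = Σfm² − (Σfm)²/n = 194575 − 3825²/79 = 9377.2152
Sample variance = 9377.2152 / 78 = 120.2207

120.221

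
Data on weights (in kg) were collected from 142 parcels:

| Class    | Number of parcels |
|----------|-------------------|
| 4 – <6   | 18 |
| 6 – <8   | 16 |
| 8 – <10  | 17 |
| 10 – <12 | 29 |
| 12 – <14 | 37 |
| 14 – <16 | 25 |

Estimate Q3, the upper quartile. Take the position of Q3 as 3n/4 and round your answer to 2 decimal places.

13.43

Cumulative frequencies: 18, 34, 51, 80, 117, 142
n = 142; position = 3n/4 = 106.5.
This falls in the class 12 – <14: L = 12, F = 80, f = 37, h = 2.
Upper quartile ≈ 12 + ((106.5 − 80) / 37) × 2 = 13.4324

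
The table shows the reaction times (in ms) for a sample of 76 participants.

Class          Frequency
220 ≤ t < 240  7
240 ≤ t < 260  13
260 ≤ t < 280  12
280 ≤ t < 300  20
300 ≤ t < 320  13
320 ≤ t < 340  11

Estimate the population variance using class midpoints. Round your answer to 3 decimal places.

928.532

Midpoints: 230, 250, 270, 290, 310, 330
n = 76, Σfm = 21560, mean = 283.6842
Σfm² = 6186800
Σf(m − x̄)² = Σfm² − (Σfm)²/n = 6186800 − 21560²/76 = 70568.4211
Population variance = 70568.4211 / 76 = 928.5319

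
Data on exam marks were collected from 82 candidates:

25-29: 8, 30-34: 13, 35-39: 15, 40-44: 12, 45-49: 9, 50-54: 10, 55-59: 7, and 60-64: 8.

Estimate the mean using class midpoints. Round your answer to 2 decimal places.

Midpoints: 27, 32, 37, 42, 47, 52, 57, 62
Σfm = 8×27 + 13×32 + 15×37 + 12×42 + 9×47 + 10×52 + 7×57 + 8×62 = 3529
n = Σf = 82
Mean = 3529 / 82 = 43.0366

43.04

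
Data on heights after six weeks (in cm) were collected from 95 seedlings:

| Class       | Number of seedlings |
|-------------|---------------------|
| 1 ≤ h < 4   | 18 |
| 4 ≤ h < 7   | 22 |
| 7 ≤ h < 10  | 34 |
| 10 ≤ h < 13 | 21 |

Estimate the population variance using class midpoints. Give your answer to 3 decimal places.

9.530

Midpoints: 2.5, 5.5, 8.5, 11.5
n = 95, Σfm = 696.5, mean = 7.3316
Σfm² = 6011.75
Σf(m − x̄)² = Σfm² − (Σfm)²/n = 6011.75 − 696.5²/95 = 905.3053
Population variance = 905.3053 / 95 = 9.5295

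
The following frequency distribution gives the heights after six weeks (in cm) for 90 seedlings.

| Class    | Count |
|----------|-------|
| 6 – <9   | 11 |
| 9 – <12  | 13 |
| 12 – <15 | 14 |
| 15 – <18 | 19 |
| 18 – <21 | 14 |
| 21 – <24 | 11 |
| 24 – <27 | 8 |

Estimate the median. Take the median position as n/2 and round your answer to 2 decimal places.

Cumulative frequencies: 11, 24, 38, 57, 71, 82, 90
n = 90; position = n/2 = 45.
This falls in the class 15 – <18: L = 15, F = 38, f = 19, h = 3.
Median ≈ 15 + ((45 − 38) / 19) × 3 = 16.1053

16.11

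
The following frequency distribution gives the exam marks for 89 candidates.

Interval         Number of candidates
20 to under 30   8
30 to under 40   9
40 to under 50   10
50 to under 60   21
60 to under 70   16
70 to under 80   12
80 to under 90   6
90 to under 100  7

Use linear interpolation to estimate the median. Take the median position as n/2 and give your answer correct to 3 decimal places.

Cumulative frequencies: 8, 17, 27, 48, 64, 76, 82, 89
n = 89; position = n/2 = 44.5.
This falls in the class 50 to under 60: L = 50, F = 27, f = 21, h = 10.
Median ≈ 50 + ((44.5 − 27) / 21) × 10 = 58.3333

58.333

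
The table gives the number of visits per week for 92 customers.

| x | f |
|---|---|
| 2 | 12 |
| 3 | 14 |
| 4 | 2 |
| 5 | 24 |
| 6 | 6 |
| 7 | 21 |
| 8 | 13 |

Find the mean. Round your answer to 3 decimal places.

Values: 2, 3, 4, 5, 6, 7, 8
Σfx = 12×2 + 14×3 + 2×4 + 24×5 + 6×6 + 21×7 + 13×8 = 481
n = Σf = 92
Mean = 481 / 92 = 5.2283

5.228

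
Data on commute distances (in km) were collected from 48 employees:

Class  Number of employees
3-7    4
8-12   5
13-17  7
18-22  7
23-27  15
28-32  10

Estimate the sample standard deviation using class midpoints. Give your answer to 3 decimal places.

Midpoints: 5, 10, 15, 20, 25, 30
n = 48, Σfm = 990, mean = 20.6250
Σfm² = 23350
Σf(m − x̄)² = Σfm² − (Σfm)²/n = 23350 − 990²/48 = 2931.2500
Sample variance = 2931.2500 / 47 = 62.3670
Standard deviation = √62.3670 = 7.8973

7.897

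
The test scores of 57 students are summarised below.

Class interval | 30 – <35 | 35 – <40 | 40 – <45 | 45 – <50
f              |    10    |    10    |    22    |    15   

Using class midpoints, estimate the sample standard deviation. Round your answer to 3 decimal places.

Midpoints: 32.5, 37.5, 42.5, 47.5
n = 57, Σfm = 2347.5, mean = 41.1842
Σfm² = 98206.25
Σf(m − x̄)² = Σfm² − (Σfm)²/n = 98206.25 − 2347.5²/57 = 1526.3158
Sample variance = 1526.3158 / 56 = 27.2556
Standard deviation = √27.2556 = 5.2207

5.221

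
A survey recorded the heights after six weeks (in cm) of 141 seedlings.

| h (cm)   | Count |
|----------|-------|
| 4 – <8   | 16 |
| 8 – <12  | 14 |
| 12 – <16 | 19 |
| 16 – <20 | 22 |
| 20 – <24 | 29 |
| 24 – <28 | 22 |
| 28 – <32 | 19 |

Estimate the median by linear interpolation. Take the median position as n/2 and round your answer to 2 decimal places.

19.91

Cumulative frequencies: 16, 30, 49, 71, 100, 122, 141
n = 141; position = n/2 = 70.5.
This falls in the class 16 – <20: L = 16, F = 49, f = 22, h = 4.
Median ≈ 16 + ((70.5 − 49) / 22) × 4 = 19.9091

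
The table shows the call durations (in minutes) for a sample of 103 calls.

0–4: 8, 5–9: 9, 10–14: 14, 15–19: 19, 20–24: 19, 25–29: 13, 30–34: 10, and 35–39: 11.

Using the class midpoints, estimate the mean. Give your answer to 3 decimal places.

20.058

Midpoints: 2, 7, 12, 17, 22, 27, 32, 37
Σfm = 8×2 + 9×7 + 14×12 + 19×17 + 19×22 + 13×27 + 10×32 + 11×37 = 2066
n = Σf = 103
Mean = 2066 / 103 = 20.0583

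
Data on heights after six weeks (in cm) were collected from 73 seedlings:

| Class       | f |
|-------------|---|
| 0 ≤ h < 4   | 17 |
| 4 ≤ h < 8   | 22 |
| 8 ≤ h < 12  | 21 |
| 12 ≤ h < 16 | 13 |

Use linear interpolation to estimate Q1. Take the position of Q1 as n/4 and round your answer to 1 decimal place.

Cumulative frequencies: 17, 39, 60, 73
n = 73; position = n/4 = 18.25.
This falls in the class 4 ≤ h < 8: L = 4, F = 17, f = 22, h = 4.
Lower quartile ≈ 4 + ((18.25 − 17) / 22) × 4 = 4.2273

4.2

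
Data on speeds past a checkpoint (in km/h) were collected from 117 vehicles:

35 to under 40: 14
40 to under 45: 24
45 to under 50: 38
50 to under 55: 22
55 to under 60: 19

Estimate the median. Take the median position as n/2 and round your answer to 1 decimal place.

Cumulative frequencies: 14, 38, 76, 98, 117
n = 117; position = n/2 = 58.5.
This falls in the class 45 to under 50: L = 45, F = 38, f = 38, h = 5.
Median ≈ 45 + ((58.5 − 38) / 38) × 5 = 47.6974

47.7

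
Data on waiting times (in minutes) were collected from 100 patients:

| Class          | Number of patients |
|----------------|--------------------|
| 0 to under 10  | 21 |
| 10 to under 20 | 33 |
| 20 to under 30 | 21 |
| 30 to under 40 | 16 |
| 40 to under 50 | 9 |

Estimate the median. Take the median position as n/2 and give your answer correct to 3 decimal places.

18.788

Cumulative frequencies: 21, 54, 75, 91, 100
n = 100; position = n/2 = 50.
This falls in the class 10 to under 20: L = 10, F = 21, f = 33, h = 10.
Median ≈ 10 + ((50 − 21) / 33) × 10 = 18.7879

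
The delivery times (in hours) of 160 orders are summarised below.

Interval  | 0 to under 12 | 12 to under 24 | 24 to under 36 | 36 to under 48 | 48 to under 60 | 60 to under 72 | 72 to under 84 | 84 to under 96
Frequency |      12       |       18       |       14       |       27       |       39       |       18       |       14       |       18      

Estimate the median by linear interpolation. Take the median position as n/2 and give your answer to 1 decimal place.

Cumulative frequencies: 12, 30, 44, 71, 110, 128, 142, 160
n = 160; position = n/2 = 80.
This falls in the class 48 to under 60: L = 48, F = 71, f = 39, h = 12.
Median ≈ 48 + ((80 − 71) / 39) × 12 = 50.7692

50.8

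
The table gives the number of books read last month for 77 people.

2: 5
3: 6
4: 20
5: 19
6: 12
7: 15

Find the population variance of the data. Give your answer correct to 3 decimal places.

2.087

Values: 2, 3, 4, 5, 6, 7
n = 77, Σfx = 380, mean = 4.9351
Σfx² = 2036
Σf(x − x̄)² = Σfx² − (Σfx)²/n = 2036 − 380²/77 = 160.6753
Population variance = 160.6753 / 77 = 2.0867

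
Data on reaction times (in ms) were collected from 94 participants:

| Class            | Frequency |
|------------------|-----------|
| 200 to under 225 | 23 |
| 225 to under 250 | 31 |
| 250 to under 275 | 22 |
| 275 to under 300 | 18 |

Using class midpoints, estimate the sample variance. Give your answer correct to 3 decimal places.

698.710

Midpoints: 212.5, 237.5, 262.5, 287.5
n = 94, Σfm = 23200, mean = 246.8085
Σfm² = 5790937.5
Σf(m − x̄)² = Σfm² − (Σfm)²/n = 5790937.5 − 23200²/94 = 64980.0532
Sample variance = 64980.0532 / 93 = 698.7102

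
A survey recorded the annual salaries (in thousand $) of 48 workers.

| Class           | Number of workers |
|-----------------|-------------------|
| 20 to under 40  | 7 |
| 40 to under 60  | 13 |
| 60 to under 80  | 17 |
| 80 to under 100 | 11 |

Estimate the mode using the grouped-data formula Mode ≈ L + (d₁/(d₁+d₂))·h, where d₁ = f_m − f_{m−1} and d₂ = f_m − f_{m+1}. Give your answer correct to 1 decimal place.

68.0

Modal class: 60 to under 80 (highest frequency 17).
d₁ = 17 − 13 = 4, d₂ = 17 − 11 = 6
Mode ≈ 60 + (4/(4+6)) × 20 = 60 + 8.0000 = 68.0000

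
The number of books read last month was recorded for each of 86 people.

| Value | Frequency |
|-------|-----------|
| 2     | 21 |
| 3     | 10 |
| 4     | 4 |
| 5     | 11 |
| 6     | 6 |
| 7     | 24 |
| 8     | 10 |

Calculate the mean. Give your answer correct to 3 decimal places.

4.965

Values: 2, 3, 4, 5, 6, 7, 8
Σfx = 21×2 + 10×3 + 4×4 + 11×5 + 6×6 + 24×7 + 10×8 = 427
n = Σf = 86
Mean = 427 / 86 = 4.9651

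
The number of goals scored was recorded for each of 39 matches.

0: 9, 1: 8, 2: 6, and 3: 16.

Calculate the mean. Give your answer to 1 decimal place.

1.7

Values: 0, 1, 2, 3
Σfx = 9×0 + 8×1 + 6×2 + 16×3 = 68
n = Σf = 39
Mean = 68 / 39 = 1.7436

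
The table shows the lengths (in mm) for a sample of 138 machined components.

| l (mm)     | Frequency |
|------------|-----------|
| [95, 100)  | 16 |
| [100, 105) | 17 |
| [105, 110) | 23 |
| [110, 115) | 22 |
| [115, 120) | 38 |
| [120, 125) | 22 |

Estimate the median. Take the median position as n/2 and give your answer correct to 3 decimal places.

Cumulative frequencies: 16, 33, 56, 78, 116, 138
n = 138; position = n/2 = 69.
This falls in the class [110, 115): L = 110, F = 56, f = 22, h = 5.
Median ≈ 110 + ((69 − 56) / 22) × 5 = 112.9545

112.955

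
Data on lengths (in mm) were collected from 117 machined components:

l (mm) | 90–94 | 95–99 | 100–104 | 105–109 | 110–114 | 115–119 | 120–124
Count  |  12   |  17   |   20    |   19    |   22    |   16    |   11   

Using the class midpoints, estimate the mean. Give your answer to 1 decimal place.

106.9

Midpoints: 92, 97, 102, 107, 112, 117, 122
Σfm = 12×92 + 17×97 + 20×102 + 19×107 + 22×112 + 16×117 + 11×122 = 12504
n = Σf = 117
Mean = 12504 / 117 = 106.8718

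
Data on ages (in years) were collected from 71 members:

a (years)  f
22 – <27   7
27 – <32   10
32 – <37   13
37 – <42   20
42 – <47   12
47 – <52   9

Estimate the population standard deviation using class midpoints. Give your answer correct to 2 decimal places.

7.41

Midpoints: 24.5, 29.5, 34.5, 39.5, 44.5, 49.5
n = 71, Σfm = 2684.5, mean = 37.8099
Σfm² = 105397.75
Σf(m − x̄)² = Σfm² − (Σfm)²/n = 105397.75 − 2684.5²/71 = 3897.1831
Population variance = 3897.1831 / 71 = 54.8899
Standard deviation = √54.8899 = 7.4088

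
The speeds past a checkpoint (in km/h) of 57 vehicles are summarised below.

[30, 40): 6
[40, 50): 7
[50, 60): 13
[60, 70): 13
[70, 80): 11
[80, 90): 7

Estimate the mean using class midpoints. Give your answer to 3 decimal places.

Midpoints: 35, 45, 55, 65, 75, 85
Σfm = 6×35 + 7×45 + 13×55 + 13×65 + 11×75 + 7×85 = 3505
n = Σf = 57
Mean = 3505 / 57 = 61.4912

61.491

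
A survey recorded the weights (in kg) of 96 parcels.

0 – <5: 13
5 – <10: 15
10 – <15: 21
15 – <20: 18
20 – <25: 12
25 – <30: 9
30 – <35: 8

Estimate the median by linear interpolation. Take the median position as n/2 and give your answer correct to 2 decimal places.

14.76

Cumulative frequencies: 13, 28, 49, 67, 79, 88, 96
n = 96; position = n/2 = 48.
This falls in the class 10 – <15: L = 10, F = 28, f = 21, h = 5.
Median ≈ 10 + ((48 − 28) / 21) × 5 = 14.7619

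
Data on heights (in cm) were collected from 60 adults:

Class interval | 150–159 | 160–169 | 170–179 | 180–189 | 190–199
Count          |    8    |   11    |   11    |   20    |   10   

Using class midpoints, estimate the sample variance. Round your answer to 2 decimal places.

Midpoints: 154.5, 164.5, 174.5, 184.5, 194.5
n = 60, Σfm = 10600, mean = 176.6667
Σfm² = 1882685
Σf(m − x̄)² = Σfm² − (Σfm)²/n = 1882685 − 10600²/60 = 10018.3333
Sample variance = 10018.3333 / 59 = 169.8023

169.80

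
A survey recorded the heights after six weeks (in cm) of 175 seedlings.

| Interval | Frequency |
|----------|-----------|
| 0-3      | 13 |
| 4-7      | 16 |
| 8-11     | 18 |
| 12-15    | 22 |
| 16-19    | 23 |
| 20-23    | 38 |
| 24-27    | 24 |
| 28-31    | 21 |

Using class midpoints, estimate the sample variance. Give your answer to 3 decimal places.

70.670

Midpoints: 1.5, 5.5, 9.5, 13.5, 17.5, 21.5, 25.5, 29.5
n = 175, Σfm = 3026.5, mean = 17.2943
Σfm² = 64637.75
Σf(m − x̄)² = Σfm² − (Σfm)²/n = 64637.75 − 3026.5²/175 = 12296.5943
Sample variance = 12296.5943 / 174 = 70.6701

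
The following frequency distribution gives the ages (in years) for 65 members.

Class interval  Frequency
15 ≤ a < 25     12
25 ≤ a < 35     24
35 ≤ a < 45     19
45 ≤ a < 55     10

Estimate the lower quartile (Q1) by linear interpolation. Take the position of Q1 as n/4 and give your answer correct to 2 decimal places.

Cumulative frequencies: 12, 36, 55, 65
n = 65; position = n/4 = 16.25.
This falls in the class 25 ≤ a < 35: L = 25, F = 12, f = 24, h = 10.
Lower quartile ≈ 25 + ((16.25 − 12) / 24) × 10 = 26.7708

26.77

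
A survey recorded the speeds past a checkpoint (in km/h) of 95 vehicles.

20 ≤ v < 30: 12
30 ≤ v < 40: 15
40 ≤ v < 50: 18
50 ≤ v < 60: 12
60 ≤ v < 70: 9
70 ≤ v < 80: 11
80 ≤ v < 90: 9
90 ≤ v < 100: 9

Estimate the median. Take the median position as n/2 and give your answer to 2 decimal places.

Cumulative frequencies: 12, 27, 45, 57, 66, 77, 86, 95
n = 95; position = n/2 = 47.5.
This falls in the class 50 ≤ v < 60: L = 50, F = 45, f = 12, h = 10.
Median ≈ 50 + ((47.5 − 45) / 12) × 10 = 52.0833

52.08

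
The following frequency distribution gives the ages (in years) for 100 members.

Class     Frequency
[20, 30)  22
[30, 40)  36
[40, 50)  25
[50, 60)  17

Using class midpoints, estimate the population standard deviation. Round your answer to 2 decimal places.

10.07

Midpoints: 25, 35, 45, 55
n = 100, Σfm = 3870, mean = 38.7000
Σfm² = 159900
Σf(m − x̄)² = Σfm² − (Σfm)²/n = 159900 − 3870²/100 = 10131.0000
Population variance = 10131.0000 / 100 = 101.3100
Standard deviation = √101.3100 = 10.0653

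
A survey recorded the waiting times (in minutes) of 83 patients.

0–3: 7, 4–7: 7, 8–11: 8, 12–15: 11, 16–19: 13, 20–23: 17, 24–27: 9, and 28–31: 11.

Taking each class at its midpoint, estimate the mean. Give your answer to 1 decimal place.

Midpoints: 1.5, 5.5, 9.5, 13.5, 17.5, 21.5, 25.5, 29.5
Σfm = 7×1.5 + 7×5.5 + 8×9.5 + 11×13.5 + 13×17.5 + 17×21.5 + 9×25.5 + 11×29.5 = 1420.5
n = Σf = 83
Mean = 1420.5 / 83 = 17.1145

17.1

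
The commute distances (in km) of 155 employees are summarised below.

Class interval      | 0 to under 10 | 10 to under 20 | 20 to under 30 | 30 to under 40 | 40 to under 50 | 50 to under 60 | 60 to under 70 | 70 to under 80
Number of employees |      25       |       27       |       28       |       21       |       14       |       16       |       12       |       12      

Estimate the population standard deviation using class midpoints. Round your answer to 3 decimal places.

21.766

Midpoints: 5, 15, 25, 35, 45, 55, 65, 75
n = 155, Σfm = 5155, mean = 33.2581
Σfm² = 244875
Σf(m − x̄)² = Σfm² − (Σfm)²/n = 244875 − 5155²/155 = 73429.6774
Population variance = 73429.6774 / 155 = 473.7399
Standard deviation = √473.7399 = 21.7656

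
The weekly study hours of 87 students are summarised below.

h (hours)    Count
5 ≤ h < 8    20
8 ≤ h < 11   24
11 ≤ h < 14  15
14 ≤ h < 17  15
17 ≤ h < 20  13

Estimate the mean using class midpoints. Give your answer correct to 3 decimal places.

11.707

Midpoints: 6.5, 9.5, 12.5, 15.5, 18.5
Σfm = 20×6.5 + 24×9.5 + 15×12.5 + 15×15.5 + 13×18.5 = 1018.5
n = Σf = 87
Mean = 1018.5 / 87 = 11.7069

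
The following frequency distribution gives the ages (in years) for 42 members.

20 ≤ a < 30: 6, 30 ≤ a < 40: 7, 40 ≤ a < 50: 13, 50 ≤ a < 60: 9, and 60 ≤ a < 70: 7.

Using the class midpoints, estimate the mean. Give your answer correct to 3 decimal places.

Midpoints: 25, 35, 45, 55, 65
Σfm = 6×25 + 7×35 + 13×45 + 9×55 + 7×65 = 1930
n = Σf = 42
Mean = 1930 / 42 = 45.9524

45.952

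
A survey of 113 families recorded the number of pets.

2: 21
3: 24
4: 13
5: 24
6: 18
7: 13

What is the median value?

Cumulative frequencies: 21, 45, 58, 82, 100, 113
n = 113, so the median is the value in position (n+1)/2 = 57.
Position 57 falls at value 4.

4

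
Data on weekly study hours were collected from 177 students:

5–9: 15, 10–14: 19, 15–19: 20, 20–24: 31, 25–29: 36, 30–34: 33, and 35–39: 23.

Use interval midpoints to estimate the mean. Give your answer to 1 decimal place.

Midpoints: 7, 12, 17, 22, 27, 32, 37
Σfm = 15×7 + 19×12 + 20×17 + 31×22 + 36×27 + 33×32 + 23×37 = 4234
n = Σf = 177
Mean = 4234 / 177 = 23.9209

23.9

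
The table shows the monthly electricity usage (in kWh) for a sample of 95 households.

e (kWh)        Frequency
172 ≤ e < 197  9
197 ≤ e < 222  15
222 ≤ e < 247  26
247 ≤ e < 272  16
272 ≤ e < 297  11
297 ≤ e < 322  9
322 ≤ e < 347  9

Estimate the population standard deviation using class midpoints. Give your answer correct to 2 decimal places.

Midpoints: 184.5, 209.5, 234.5, 259.5, 284.5, 309.5, 334.5
n = 95, Σfm = 23977.5, mean = 252.3947
Σfm² = 6231373.75
Σf(m − x̄)² = Σfm² − (Σfm)²/n = 6231373.75 − 23977.5²/95 = 179578.9474
Population variance = 179578.9474 / 95 = 1890.3047
Standard deviation = √1890.3047 = 43.4776

43.48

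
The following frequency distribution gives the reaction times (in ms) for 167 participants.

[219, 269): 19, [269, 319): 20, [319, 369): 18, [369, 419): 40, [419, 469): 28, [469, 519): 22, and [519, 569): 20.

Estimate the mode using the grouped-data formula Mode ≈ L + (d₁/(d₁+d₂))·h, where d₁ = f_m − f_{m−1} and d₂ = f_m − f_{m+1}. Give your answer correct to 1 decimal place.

401.4

Modal class: [369, 419) (highest frequency 40).
d₁ = 40 − 18 = 22, d₂ = 40 − 28 = 12
Mode ≈ 369 + (22/(22+12)) × 50 = 369 + 32.3529 = 401.3529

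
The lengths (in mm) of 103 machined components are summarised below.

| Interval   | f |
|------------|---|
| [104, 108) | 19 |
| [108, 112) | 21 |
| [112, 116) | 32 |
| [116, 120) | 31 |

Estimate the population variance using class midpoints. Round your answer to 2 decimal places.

Midpoints: 106, 110, 114, 118
n = 103, Σfm = 11630, mean = 112.9126
Σfm² = 1315100
Σf(m − x̄)² = Σfm² − (Σfm)²/n = 1315100 − 11630²/103 = 1926.2136
Population variance = 1926.2136 / 103 = 18.7011

18.70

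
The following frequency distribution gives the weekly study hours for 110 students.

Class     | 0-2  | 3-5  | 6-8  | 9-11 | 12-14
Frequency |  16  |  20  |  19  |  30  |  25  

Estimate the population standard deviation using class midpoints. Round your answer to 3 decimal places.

Midpoints: 1, 4, 7, 10, 13
n = 110, Σfm = 854, mean = 7.7636
Σfm² = 8492
Σf(m − x̄)² = Σfm² − (Σfm)²/n = 8492 − 854²/110 = 1861.8545
Population variance = 1861.8545 / 110 = 16.9260
Standard deviation = √16.9260 = 4.1141

4.114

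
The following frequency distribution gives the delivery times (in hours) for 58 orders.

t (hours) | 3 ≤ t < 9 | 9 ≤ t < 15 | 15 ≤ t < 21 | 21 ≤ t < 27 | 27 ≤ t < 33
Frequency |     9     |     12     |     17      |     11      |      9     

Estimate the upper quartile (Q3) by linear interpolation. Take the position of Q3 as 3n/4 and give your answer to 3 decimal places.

Cumulative frequencies: 9, 21, 38, 49, 58
n = 58; position = 3n/4 = 43.5.
This falls in the class 21 ≤ t < 27: L = 21, F = 38, f = 11, h = 6.
Upper quartile ≈ 21 + ((43.5 − 38) / 11) × 6 = 24.0000

24.000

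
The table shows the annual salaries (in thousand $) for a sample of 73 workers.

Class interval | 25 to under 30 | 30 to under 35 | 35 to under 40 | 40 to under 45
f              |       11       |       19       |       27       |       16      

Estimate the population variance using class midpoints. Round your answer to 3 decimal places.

24.123

Midpoints: 27.5, 32.5, 37.5, 42.5
n = 73, Σfm = 2612.5, mean = 35.7877
Σfm² = 95256.25
Σf(m − x̄)² = Σfm² − (Σfm)²/n = 95256.25 − 2612.5²/73 = 1760.9589
Population variance = 1760.9589 / 73 = 24.1227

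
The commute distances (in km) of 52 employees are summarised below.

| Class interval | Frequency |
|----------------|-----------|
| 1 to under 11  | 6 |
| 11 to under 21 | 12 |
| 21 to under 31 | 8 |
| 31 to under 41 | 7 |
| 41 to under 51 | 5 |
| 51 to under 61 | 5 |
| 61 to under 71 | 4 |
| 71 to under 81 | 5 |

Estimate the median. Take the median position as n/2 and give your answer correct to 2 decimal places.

Cumulative frequencies: 6, 18, 26, 33, 38, 43, 47, 52
n = 52; position = n/2 = 26.
This falls in the class 21 to under 31: L = 21, F = 18, f = 8, h = 10.
Median ≈ 21 + ((26 − 18) / 8) × 10 = 31.0000

31.00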